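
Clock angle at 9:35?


Hour hand = 9×30 + 35×0.5 = 287.5°
Minute hand = 35×6 = 210°
Difference = |287.5 - 210| = 77.5°

77.5°


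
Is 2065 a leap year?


Rules: divisible by 4 AND (not by 100 OR by 400)
2065 ÷ 4 = 516 remainder 1 → not divisible by 4
Not divisible by 4 → not a leap year

No


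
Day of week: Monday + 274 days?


Start: Monday (index 0)
(0 + 274) mod 7
= 274 mod 7
= 1
Index 1 → Tuesday

Tuesday


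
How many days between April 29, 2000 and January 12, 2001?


From April 29, 2000 to January 12, 2001
Rest of April 2000: 30 - 29 = 1
Full months: May 31, June 30, July 31, August 31, September 30, October 31, November 30, December 31
Days into January 2001: 12
Total = 1 + 31 + 30 + 31 + 31 + 30 + 31 + 30 + 31 + 12 = 258 days

258 days


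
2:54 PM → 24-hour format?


Input: 2:54 PM
PM: 2 + 12 = 14

14:54


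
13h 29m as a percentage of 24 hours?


Total minutes: 13×60 + 29 = 809
Day = 24×60 = 1440 minutes
Fraction = 809/1440 ≈ 0.5618
As a percentage: 809/1440 × 100 ≈ 56.18%

0.5618 (56.18%)


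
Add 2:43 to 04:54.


07:37

Start: 294 minutes from midnight
Add: 163 minutes
Total: 457 minutes
Hours: 457 ÷ 60 = 7 remainder 37


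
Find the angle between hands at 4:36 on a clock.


78.0°

Hour hand = 4×30 + 36×0.5 = 138.0°
Minute hand = 36×6 = 216°
Difference = |138.0 - 216| = 78.0°


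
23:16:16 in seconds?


Hours: 23 × 3600 = 82800
Minutes: 16 × 60 = 960
Seconds: 16
Total = 82800 + 960 + 16 = 83776

83776 seconds


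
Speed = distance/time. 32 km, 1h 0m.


32.0 km/h

Distance: 32 km
Time: 1 hours
Speed = 32 / 1 = 32.0 km/h


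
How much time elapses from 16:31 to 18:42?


End time in minutes: 18×60 + 42 = 1122
Start time in minutes: 16×60 + 31 = 991
Difference = 1122 - 991 = 131 minutes
= 2 hours 11 minutes

2h 11m


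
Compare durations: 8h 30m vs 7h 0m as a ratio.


Duration 1: 510 minutes
Duration 2: 420 minutes
Ratio = 510:420
GCD = 30
Simplified = 17:14
As a decimal: 17/14 ≈ 1.21

17:14 (1.21)


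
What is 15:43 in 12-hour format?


3:43 PM

Hour: 15
15 - 12 = 3 → PM


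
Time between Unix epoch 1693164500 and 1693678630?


Difference = 1693678630 - 1693164500 = 514130 seconds
In hours: 514130 / 3600 ≈ 142.8
In days: 514130 / 86400 ≈ 5.95

514130 seconds (142.8 hours / 5.95 days)


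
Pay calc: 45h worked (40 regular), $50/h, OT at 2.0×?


Regular: 40h × $50 = $2000.00
Overtime: 45 - 40 = 5h
OT pay: 5h × $50 × 2.0 = $500.00
Total = $2000.00 + $500.00 = $2500.00

$2500.00


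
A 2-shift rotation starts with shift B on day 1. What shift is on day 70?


Shift A

Shifts: A, B
Start: B (index 1)
Day 70: (1 + 70 - 1) mod 2
= 70 mod 2
= 0
Index 0 → shift A


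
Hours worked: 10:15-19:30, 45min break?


Total time = (19×60+30) - (10×60+15)
= 1170 - 615 = 555 min
Minus break: 555 - 45 = 510 min
= 8h 30m

8h 30m (510 minutes)


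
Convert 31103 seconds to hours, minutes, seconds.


8h 38m 23s

Hours: 31103 ÷ 3600 = 8 remainder 2303
Minutes: 2303 ÷ 60 = 38 remainder 23
Seconds: 23


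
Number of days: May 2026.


31 days

Month: May (month 5)
May has 31 days


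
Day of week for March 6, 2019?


Zeller's congruence:
q=6, m=3, k=19, j=20
h = (6 + ⌊13×4/5⌋ + 19 + ⌊19/4⌋ + ⌊20/4⌋ - 2×20) mod 7
= (6 + 10 + 19 + 4 + 5 - 40) mod 7
= 4 mod 7 = 4
h=4 → Wednesday

Wednesday


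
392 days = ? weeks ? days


56 weeks 0 days

Weeks: 392 ÷ 7 = 56 remainder 0


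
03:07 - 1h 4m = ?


02:03

Start: 187 minutes from midnight
Subtract: 64 minutes
Remaining: 187 - 64 = 123
Hours: 2, Minutes: 3


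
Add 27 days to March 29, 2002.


April 25, 2002

Start: March 29, 2002
Add 27 days
March 29 → April 1: 31 - 29 + 1 = 3 days (27 - 3 = 24 left)
April 1 + 24 = April 25, 2002


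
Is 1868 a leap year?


Yes

Rules: divisible by 4 AND (not by 100 OR by 400)
1868 ÷ 4 = 467 exactly → divisible by 4
1868 ÷ 100 = 18 remainder 68 → not divisible by 100
Divisible by 4 but not by 100 → leap year


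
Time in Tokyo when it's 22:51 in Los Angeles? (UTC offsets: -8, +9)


15:51 (next day)

Time difference = UTC+9 - UTC-8 = +17 hours
New hour = (22 + 17) mod 24
= 39 mod 24 = 15
Minutes unchanged → 15:51; 39 ≥ 24 → next day


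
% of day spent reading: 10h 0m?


41.7%

Time: 600 minutes
Day: 1440 minutes
Percentage = (600/1440) × 100 ≈ 41.7%


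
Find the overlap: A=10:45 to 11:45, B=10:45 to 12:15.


Meeting A: 645-705 (in minutes from midnight)
Meeting B: 645-735
Overlap start = max(645, 645) = 645
Overlap end = min(705, 735) = 705
Overlap = max(0, 705 - 645) = 60 min

60 minutes


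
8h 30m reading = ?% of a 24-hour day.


35.4%

Time: 510 minutes
Day: 1440 minutes
Percentage = (510/1440) × 100 ≈ 35.4%


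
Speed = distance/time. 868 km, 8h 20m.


Distance: 868 km
Time: 8h 20m = 500 min = 500/60 = 25/3 hours
Speed = 868 ÷ (25/3) = 868 × 3 / 25 = 2604/25 ≈ 104.2 km/h

104.2 km/h


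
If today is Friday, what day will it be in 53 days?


Tuesday

Start: Friday (index 4)
(4 + 53) mod 7
= 57 mod 7
= 1
Index 1 → Tuesday


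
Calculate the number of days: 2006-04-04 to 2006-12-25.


From April 4, 2006 to December 25, 2006
Rest of April 2006: 30 - 4 = 26
Full months: May 31, June 30, July 31, August 31, September 30, October 31, November 30
Days into December 2006: 25
Total = 26 + 31 + 30 + 31 + 31 + 30 + 31 + 30 + 25 = 265 days

265 days


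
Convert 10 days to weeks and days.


1 weeks 3 days

Weeks: 10 ÷ 7 = 1 remainder 3


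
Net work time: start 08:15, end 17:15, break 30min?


8h 30m (510 minutes)

Total time = (17×60+15) - (8×60+15)
= 1035 - 495 = 540 min
Minus break: 540 - 30 = 510 min
= 8h 30m


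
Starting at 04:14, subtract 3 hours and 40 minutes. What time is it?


00:34

Start: 254 minutes from midnight
Subtract: 220 minutes
Remaining: 254 - 220 = 34
Hours: 0, Minutes: 34


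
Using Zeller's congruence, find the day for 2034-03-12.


Zeller's congruence:
q=12, m=3, k=34, j=20
h = (12 + ⌊13×4/5⌋ + 34 + ⌊34/4⌋ + ⌊20/4⌋ - 2×20) mod 7
= (12 + 10 + 34 + 8 + 5 - 40) mod 7
= 29 mod 7 = 1
h=1 → Sunday

Sunday


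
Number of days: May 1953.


Month: May (month 5)
May has 31 days

31 days


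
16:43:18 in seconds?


60198 seconds

Hours: 16 × 3600 = 57600
Minutes: 43 × 60 = 2580
Seconds: 18
Total = 57600 + 2580 + 18 = 60198


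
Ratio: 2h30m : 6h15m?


2:5 (0.40)

Duration 1: 150 minutes
Duration 2: 375 minutes
Ratio = 150:375
GCD = 75
Simplified = 2:5
As a decimal: 2/5 = 0.40


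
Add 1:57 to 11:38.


13:35

Start: 698 minutes from midnight
Add: 117 minutes
Total: 815 minutes
Hours: 815 ÷ 60 = 13 remainder 35


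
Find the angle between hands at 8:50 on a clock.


Hour hand = 8×30 + 50×0.5 = 265.0°
Minute hand = 50×6 = 300°
Difference = |265.0 - 300| = 35.0°

35.0°


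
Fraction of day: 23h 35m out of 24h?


Total minutes: 23×60 + 35 = 1415
Day = 24×60 = 1440 minutes
Fraction = 1415/1440 ≈ 0.9826
As a percentage: 1415/1440 × 100 ≈ 98.26%

0.9826 (98.26%)


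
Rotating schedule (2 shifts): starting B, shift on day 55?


Shift B

Shifts: A, B
Start: B (index 1)
Day 55: (1 + 55 - 1) mod 2
= 55 mod 2
= 1
Index 1 → shift B


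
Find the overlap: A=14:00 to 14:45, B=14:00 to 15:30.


Meeting A: 840-885 (in minutes from midnight)
Meeting B: 840-930
Overlap start = max(840, 840) = 840
Overlap end = min(885, 930) = 885
Overlap = max(0, 885 - 840) = 45 min

45 minutes


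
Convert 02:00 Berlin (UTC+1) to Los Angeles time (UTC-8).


17:00 (previous day)

Time difference = UTC-8 - UTC+1 = -9 hours
New hour = (2 -9) mod 24
= -7 mod 24 = 17
Minutes unchanged → 17:00; -7 < 0 → previous day


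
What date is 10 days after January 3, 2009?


Start: January 3, 2009
Add 10 days
January 3 + 10 = January 13, 2009

January 13, 2009


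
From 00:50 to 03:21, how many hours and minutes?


End time in minutes: 3×60 + 21 = 201
Start time in minutes: 0×60 + 50 = 50
Difference = 201 - 50 = 151 minutes
= 2 hours 31 minutes

2h 31m


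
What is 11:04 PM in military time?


Input: 11:04 PM
PM: 11 + 12 = 23

23:04


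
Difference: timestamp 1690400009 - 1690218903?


181106 seconds (50.3 hours / 2.10 days)

Difference = 1690400009 - 1690218903 = 181106 seconds
In hours: 181106 / 3600 ≈ 50.3
In days: 181106 / 86400 ≈ 2.10


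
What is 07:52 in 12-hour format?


7:52 AM

Hour: 7
7 < 12 → AM


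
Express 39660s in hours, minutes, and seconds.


Hours: 39660 ÷ 3600 = 11 remainder 60
Minutes: 60 ÷ 60 = 1 remainder 0
Seconds: 0

11h 1m 0s


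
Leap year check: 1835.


Rules: divisible by 4 AND (not by 100 OR by 400)
1835 ÷ 4 = 458 remainder 3 → not divisible by 4
Not divisible by 4 → not a leap year

No


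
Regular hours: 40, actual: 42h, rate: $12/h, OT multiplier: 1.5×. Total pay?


Regular: 40h × $12 = $480.00
Overtime: 42 - 40 = 2h
OT pay: 2h × $12 × 1.5 = $36.00
Total = $480.00 + $36.00 = $516.00

$516.00


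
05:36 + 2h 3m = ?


Start: 336 minutes from midnight
Add: 123 minutes
Total: 459 minutes
Hours: 459 ÷ 60 = 7 remainder 39

07:39


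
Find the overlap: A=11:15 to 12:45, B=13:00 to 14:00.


0 minutes

Meeting A: 675-765 (in minutes from midnight)
Meeting B: 780-840
Overlap start = max(675, 780) = 780
Overlap end = min(765, 840) = 765
Overlap = max(0, 765 - 780) = 0 min


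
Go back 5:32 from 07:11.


Start: 431 minutes from midnight
Subtract: 332 minutes
Remaining: 431 - 332 = 99
Hours: 1, Minutes: 39

01:39


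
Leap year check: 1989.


Rules: divisible by 4 AND (not by 100 OR by 400)
1989 ÷ 4 = 497 remainder 1 → not divisible by 4
Not divisible by 4 → not a leap year

No


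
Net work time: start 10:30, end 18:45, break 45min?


7h 30m (450 minutes)

Total time = (18×60+45) - (10×60+30)
= 1125 - 630 = 495 min
Minus break: 495 - 45 = 450 min
= 7h 30m


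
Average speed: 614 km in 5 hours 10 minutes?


Distance: 614 km
Time: 5h 10m = 310 min = 310/60 = 31/6 hours
Speed = 614 ÷ (31/6) = 614 × 6 / 31 = 3684/31 ≈ 118.8 km/h

118.8 km/h


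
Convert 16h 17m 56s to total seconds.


Hours: 16 × 3600 = 57600
Minutes: 17 × 60 = 1020
Seconds: 56
Total = 57600 + 1020 + 56 = 58676

58676 seconds


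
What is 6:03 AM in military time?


06:03

Input: 6:03 AM
AM hour stays: 6


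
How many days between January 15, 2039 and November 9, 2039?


From January 15, 2039 to November 9, 2039
Rest of January 2039: 31 - 15 = 16
Full months: February 2039 28, March 31, April 30, May 31, June 30, July 31, August 31, September 30, October 31
Days into November 2039: 9
Total = 16 + 28 + 31 + 30 + 31 + 30 + 31 + 31 + 30 + 31 + 9 = 298 days

298 days


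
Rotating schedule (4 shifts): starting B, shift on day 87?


Shifts: A, B, C, D
Start: B (index 1)
Day 87: (1 + 87 - 1) mod 4
= 87 mod 4
= 3
Index 3 → shift D

Shift D


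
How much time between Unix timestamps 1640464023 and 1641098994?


Difference = 1641098994 - 1640464023 = 634971 seconds
In hours: 634971 / 3600 ≈ 176.4
In days: 634971 / 86400 ≈ 7.35

634971 seconds (176.4 hours / 7.35 days)


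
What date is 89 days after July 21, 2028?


October 18, 2028

Start: July 21, 2028
Add 89 days
July 21 → August 1: 31 - 21 + 1 = 11 days (89 - 11 = 78 left)
August 1 → September 1: 31 - 1 + 1 = 31 days (78 - 31 = 47 left)
September 1 → October 1: 30 - 1 + 1 = 30 days (47 - 30 = 17 left)
October 1 + 17 = October 18, 2028


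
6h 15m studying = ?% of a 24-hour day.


26.0%

Time: 375 minutes
Day: 1440 minutes
Percentage = (375/1440) × 100 ≈ 26.0%


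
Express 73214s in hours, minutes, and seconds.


Hours: 73214 ÷ 3600 = 20 remainder 1214
Minutes: 1214 ÷ 60 = 20 remainder 14
Seconds: 14

20h 20m 14s


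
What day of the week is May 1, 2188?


Thursday

Zeller's congruence:
q=1, m=5, k=88, j=21
h = (1 + ⌊13×6/5⌋ + 88 + ⌊88/4⌋ + ⌊21/4⌋ - 2×21) mod 7
= (1 + 15 + 88 + 22 + 5 - 42) mod 7
= 89 mod 7 = 5
h=5 → Thursday


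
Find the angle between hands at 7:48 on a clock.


54.0°

Hour hand = 7×30 + 48×0.5 = 234.0°
Minute hand = 48×6 = 288°
Difference = |234.0 - 288| = 54.0°


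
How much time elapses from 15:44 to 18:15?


End time in minutes: 18×60 + 15 = 1095
Start time in minutes: 15×60 + 44 = 944
Difference = 1095 - 944 = 151 minutes
= 2 hours 31 minutes

2h 31m


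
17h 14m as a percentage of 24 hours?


Total minutes: 17×60 + 14 = 1034
Day = 24×60 = 1440 minutes
Fraction = 1034/1440 ≈ 0.7181
As a percentage: 1034/1440 × 100 ≈ 71.81%

0.7181 (71.81%)


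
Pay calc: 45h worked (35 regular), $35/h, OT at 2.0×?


Regular: 35h × $35 = $1225.00
Overtime: 45 - 35 = 10h
OT pay: 10h × $35 × 2.0 = $700.00
Total = $1225.00 + $700.00 = $1925.00

$1925.00


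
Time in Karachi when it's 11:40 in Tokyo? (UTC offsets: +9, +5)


07:40

Time difference = UTC+5 - UTC+9 = -4 hours
New hour = (11 -4) mod 24
= 7 mod 24 = 7
Minutes unchanged → 07:40


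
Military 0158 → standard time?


1:58 AM

Hour: 1
1 < 12 → AM


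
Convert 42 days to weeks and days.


6 weeks 0 days

Weeks: 42 ÷ 7 = 6 remainder 0


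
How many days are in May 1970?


Month: May (month 5)
May has 31 days

31 days


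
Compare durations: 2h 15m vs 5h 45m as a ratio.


9:23 (0.39)

Duration 1: 135 minutes
Duration 2: 345 minutes
Ratio = 135:345
GCD = 15
Simplified = 9:23
As a decimal: 9/23 ≈ 0.39


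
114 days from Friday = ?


Start: Friday (index 4)
(4 + 114) mod 7
= 118 mod 7
= 6
Index 6 → Sunday

Sunday


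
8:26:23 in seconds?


Hours: 8 × 3600 = 28800
Minutes: 26 × 60 = 1560
Seconds: 23
Total = 28800 + 1560 + 23 = 30383

30383 seconds


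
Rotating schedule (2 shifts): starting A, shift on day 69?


Shift A

Shifts: A, B
Start: A (index 0)
Day 69: (0 + 69 - 1) mod 2
= 68 mod 2
= 0
Index 0 → shift A


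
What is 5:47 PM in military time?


Input: 5:47 PM
PM: 5 + 12 = 17

17:47


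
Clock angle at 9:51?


Hour hand = 9×30 + 51×0.5 = 295.5°
Minute hand = 51×6 = 306°
Difference = |295.5 - 306| = 10.5°

10.5°


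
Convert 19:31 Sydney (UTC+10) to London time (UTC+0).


Time difference = UTC+0 - UTC+10 = -10 hours
New hour = (19 -10) mod 24
= 9 mod 24 = 9
Minutes unchanged → 09:31

09:31


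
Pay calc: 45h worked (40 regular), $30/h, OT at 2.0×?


Regular: 40h × $30 = $1200.00
Overtime: 45 - 40 = 5h
OT pay: 5h × $30 × 2.0 = $300.00
Total = $1200.00 + $300.00 = $1500.00

$1500.00


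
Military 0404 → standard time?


4:04 AM

Hour: 4
4 < 12 → AM


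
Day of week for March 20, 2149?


Zeller's congruence:
q=20, m=3, k=49, j=21
h = (20 + ⌊13×4/5⌋ + 49 + ⌊49/4⌋ + ⌊21/4⌋ - 2×21) mod 7
= (20 + 10 + 49 + 12 + 5 - 42) mod 7
= 54 mod 7 = 5
h=5 → Thursday

Thursday


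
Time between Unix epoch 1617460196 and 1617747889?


Difference = 1617747889 - 1617460196 = 287693 seconds
In hours: 287693 / 3600 ≈ 79.9
In days: 287693 / 86400 ≈ 3.33

287693 seconds (79.9 hours / 3.33 days)


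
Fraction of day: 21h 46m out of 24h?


0.9069 (90.69%)

Total minutes: 21×60 + 46 = 1306
Day = 24×60 = 1440 minutes
Fraction = 1306/1440 ≈ 0.9069
As a percentage: 1306/1440 × 100 ≈ 90.69%


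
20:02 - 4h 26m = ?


Start: 1202 minutes from midnight
Subtract: 266 minutes
Remaining: 1202 - 266 = 936
Hours: 15, Minutes: 36

15:36


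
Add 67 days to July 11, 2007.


September 16, 2007

Start: July 11, 2007
Add 67 days
July 11 → August 1: 31 - 11 + 1 = 21 days (67 - 21 = 46 left)
August 1 → September 1: 31 - 1 + 1 = 31 days (46 - 31 = 15 left)
September 1 + 15 = September 16, 2007


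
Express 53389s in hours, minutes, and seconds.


14h 49m 49s

Hours: 53389 ÷ 3600 = 14 remainder 2989
Minutes: 2989 ÷ 60 = 49 remainder 49
Seconds: 49


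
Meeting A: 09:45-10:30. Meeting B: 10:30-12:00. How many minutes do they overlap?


0 minutes

Meeting A: 585-630 (in minutes from midnight)
Meeting B: 630-720
Overlap start = max(585, 630) = 630
Overlap end = min(630, 720) = 630
Overlap = max(0, 630 - 630) = 0 min


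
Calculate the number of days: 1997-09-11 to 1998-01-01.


112 days

From September 11, 1997 to January 1, 1998
Rest of September 1997: 30 - 11 = 19
Full months: October 31, November 30, December 31
Days into January 1998: 1
Total = 19 + 31 + 30 + 31 + 1 = 112 days


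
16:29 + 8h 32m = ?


Start: 989 minutes from midnight
Add: 512 minutes
Total: 1501 minutes
Hours: 1501 ÷ 60 = 25 remainder 1
25 ≥ 24 → 25 - 24 = 1 (next day)

01:01 (next day)


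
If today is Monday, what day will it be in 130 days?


Start: Monday (index 0)
(0 + 130) mod 7
= 130 mod 7
= 4
Index 4 → Friday

Friday


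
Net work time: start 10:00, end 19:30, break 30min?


Total time = (19×60+30) - (10×60+0)
= 1170 - 600 = 570 min
Minus break: 570 - 30 = 540 min
= 9h 0m

9h 0m (540 minutes)


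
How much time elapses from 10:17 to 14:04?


End time in minutes: 14×60 + 4 = 844
Start time in minutes: 10×60 + 17 = 617
Difference = 844 - 617 = 227 minutes
= 3 hours 47 minutes

3h 47m


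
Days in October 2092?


Month: October (month 10)
October has 31 days

31 days


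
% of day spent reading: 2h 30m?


10.4%

Time: 150 minutes
Day: 1440 minutes
Percentage = (150/1440) × 100 ≈ 10.4%


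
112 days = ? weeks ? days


Weeks: 112 ÷ 7 = 16 remainder 0

16 weeks 0 days


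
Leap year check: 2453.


No

Rules: divisible by 4 AND (not by 100 OR by 400)
2453 ÷ 4 = 613 remainder 1 → not divisible by 4
Not divisible by 4 → not a leap year


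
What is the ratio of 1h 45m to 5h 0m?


Duration 1: 105 minutes
Duration 2: 300 minutes
Ratio = 105:300
GCD = 15
Simplified = 7:20
As a decimal: 7/20 = 0.35

7:20 (0.35)


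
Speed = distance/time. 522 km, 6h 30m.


Distance: 522 km
Time: 6h 30m = 390 min = 390/60 = 13/2 hours
Speed = 522 ÷ (13/2) = 522 × 2 / 13 = 1044/13 ≈ 80.3 km/h

80.3 km/h


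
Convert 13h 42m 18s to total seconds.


49338 seconds

Hours: 13 × 3600 = 46800
Minutes: 42 × 60 = 2520
Seconds: 18
Total = 46800 + 2520 + 18 = 49338


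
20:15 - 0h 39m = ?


19:36

Start: 1215 minutes from midnight
Subtract: 39 minutes
Remaining: 1215 - 39 = 1176
Hours: 19, Minutes: 36


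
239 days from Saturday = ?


Sunday

Start: Saturday (index 5)
(5 + 239) mod 7
= 244 mod 7
= 6
Index 6 → Sunday


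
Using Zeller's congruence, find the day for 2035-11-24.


Saturday

Zeller's congruence:
q=24, m=11, k=35, j=20
h = (24 + ⌊13×12/5⌋ + 35 + ⌊35/4⌋ + ⌊20/4⌋ - 2×20) mod 7
= (24 + 31 + 35 + 8 + 5 - 40) mod 7
= 63 mod 7 = 0
h=0 → Saturday


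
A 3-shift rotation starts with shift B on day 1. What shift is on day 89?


Shifts: A, B, C
Start: B (index 1)
Day 89: (1 + 89 - 1) mod 3
= 89 mod 3
= 2
Index 2 → shift C

Shift C


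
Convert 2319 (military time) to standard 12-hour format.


Hour: 23
23 - 12 = 11 → PM

11:19 PM


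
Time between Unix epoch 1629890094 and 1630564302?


Difference = 1630564302 - 1629890094 = 674208 seconds
In hours: 674208 / 3600 ≈ 187.3
In days: 674208 / 86400 ≈ 7.80

674208 seconds (187.3 hours / 7.80 days)


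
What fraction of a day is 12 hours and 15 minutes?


Total minutes: 12×60 + 15 = 735
Day = 24×60 = 1440 minutes
Fraction = 735/1440 ≈ 0.5104
As a percentage: 735/1440 × 100 ≈ 51.04%

0.5104 (51.04%)


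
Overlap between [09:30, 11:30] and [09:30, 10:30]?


Meeting A: 570-690 (in minutes from midnight)
Meeting B: 570-630
Overlap start = max(570, 570) = 570
Overlap end = min(690, 630) = 630
Overlap = max(0, 630 - 570) = 60 min

60 minutes


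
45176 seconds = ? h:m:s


Hours: 45176 ÷ 3600 = 12 remainder 1976
Minutes: 1976 ÷ 60 = 32 remainder 56
Seconds: 56

12h 32m 56s


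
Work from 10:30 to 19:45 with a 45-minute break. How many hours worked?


8h 30m (510 minutes)

Total time = (19×60+45) - (10×60+30)
= 1185 - 630 = 555 min
Minus break: 555 - 45 = 510 min
= 8h 30m


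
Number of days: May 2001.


Month: May (month 5)
May has 31 days

31 days


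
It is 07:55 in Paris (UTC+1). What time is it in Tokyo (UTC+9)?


15:55

Time difference = UTC+9 - UTC+1 = +8 hours
New hour = (7 + 8) mod 24
= 15 mod 24 = 15
Minutes unchanged → 15:55


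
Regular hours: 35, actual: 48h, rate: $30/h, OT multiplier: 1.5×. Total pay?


Regular: 35h × $30 = $1050.00
Overtime: 48 - 35 = 13h
OT pay: 13h × $30 × 1.5 = $585.00
Total = $1050.00 + $585.00 = $1635.00

$1635.00


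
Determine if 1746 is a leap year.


Rules: divisible by 4 AND (not by 100 OR by 400)
1746 ÷ 4 = 436 remainder 2 → not divisible by 4
Not divisible by 4 → not a leap year

No


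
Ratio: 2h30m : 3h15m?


Duration 1: 150 minutes
Duration 2: 195 minutes
Ratio = 150:195
GCD = 15
Simplified = 10:13
As a decimal: 10/13 ≈ 0.77

10:13 (0.77)


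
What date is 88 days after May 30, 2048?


Start: May 30, 2048
Add 88 days
May 30 → June 1: 31 - 30 + 1 = 2 days (88 - 2 = 86 left)
June 1 → July 1: 30 - 1 + 1 = 30 days (86 - 30 = 56 left)
July 1 → August 1: 31 - 1 + 1 = 31 days (56 - 31 = 25 left)
August 1 + 25 = August 26, 2048

August 26, 2048


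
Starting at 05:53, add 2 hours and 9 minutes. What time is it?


08:02

Start: 353 minutes from midnight
Add: 129 minutes
Total: 482 minutes
Hours: 482 ÷ 60 = 8 remainder 2


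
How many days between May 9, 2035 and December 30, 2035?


235 days

From May 9, 2035 to December 30, 2035
Rest of May 2035: 31 - 9 = 22
Full months: June 30, July 31, August 31, September 30, October 31, November 30
Days into December 2035: 30
Total = 22 + 30 + 31 + 31 + 30 + 31 + 30 + 30 = 235 days


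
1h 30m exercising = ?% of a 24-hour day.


6.3%

Time: 90 minutes
Day: 1440 minutes
Percentage = (90/1440) × 100 ≈ 6.3%


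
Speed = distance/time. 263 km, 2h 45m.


Distance: 263 km
Time: 2h 45m = 165 min = 165/60 = 11/4 hours
Speed = 263 ÷ (11/4) = 263 × 4 / 11 = 1052/11 ≈ 95.6 km/h

95.6 km/h


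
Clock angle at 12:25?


Hour hand (12 ≡ 0 on the dial): 0×30 + 25×0.5 = 12.5°
Minute hand = 25×6 = 150°
Difference = |12.5 - 150| = 137.5°

137.5°


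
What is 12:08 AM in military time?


00:08

Input: 12:08 AM
12 AM → 00 (midnight)


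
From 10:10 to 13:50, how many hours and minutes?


3h 40m

End time in minutes: 13×60 + 50 = 830
Start time in minutes: 10×60 + 10 = 610
Difference = 830 - 610 = 220 minutes
= 3 hours 40 minutes


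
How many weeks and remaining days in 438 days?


Weeks: 438 ÷ 7 = 62 remainder 4

62 weeks 4 days


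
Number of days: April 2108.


30 days

Month: April (month 4)
April has 30 days


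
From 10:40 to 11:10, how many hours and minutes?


End time in minutes: 11×60 + 10 = 670
Start time in minutes: 10×60 + 40 = 640
Difference = 670 - 640 = 30 minutes
= 0 hours 30 minutes

0h 30m


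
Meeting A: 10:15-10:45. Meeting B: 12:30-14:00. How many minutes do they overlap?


Meeting A: 615-645 (in minutes from midnight)
Meeting B: 750-840
Overlap start = max(615, 750) = 750
Overlap end = min(645, 840) = 645
Overlap = max(0, 645 - 750) = 0 min

0 minutes


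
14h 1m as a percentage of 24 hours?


Total minutes: 14×60 + 1 = 841
Day = 24×60 = 1440 minutes
Fraction = 841/1440 ≈ 0.5840
As a percentage: 841/1440 × 100 ≈ 58.40%

0.5840 (58.40%)


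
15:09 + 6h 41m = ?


21:50

Start: 909 minutes from midnight
Add: 401 minutes
Total: 1310 minutes
Hours: 1310 ÷ 60 = 21 remainder 50


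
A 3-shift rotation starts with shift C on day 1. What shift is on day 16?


Shifts: A, B, C
Start: C (index 2)
Day 16: (2 + 16 - 1) mod 3
= 17 mod 3
= 2
Index 2 → shift C

Shift C


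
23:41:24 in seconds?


Hours: 23 × 3600 = 82800
Minutes: 41 × 60 = 2460
Seconds: 24
Total = 82800 + 2460 + 24 = 85284

85284 seconds


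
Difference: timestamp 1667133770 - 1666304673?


Difference = 1667133770 - 1666304673 = 829097 seconds
In hours: 829097 / 3600 ≈ 230.3
In days: 829097 / 86400 ≈ 9.60

829097 seconds (230.3 hours / 9.60 days)


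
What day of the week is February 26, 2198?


Monday

Zeller's congruence:
q=26, m=14, k=97, j=21
h = (26 + ⌊13×15/5⌋ + 97 + ⌊97/4⌋ + ⌊21/4⌋ - 2×21) mod 7
= (26 + 39 + 97 + 24 + 5 - 42) mod 7
= 149 mod 7 = 2
h=2 → Monday


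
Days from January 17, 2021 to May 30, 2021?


133 days

From January 17, 2021 to May 30, 2021
Rest of January 2021: 31 - 17 = 14
Full months: February 2021 28, March 31, April 30
Days into May 2021: 30
Total = 14 + 28 + 31 + 30 + 30 = 133 days


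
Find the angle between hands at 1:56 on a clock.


Hour hand = 1×30 + 56×0.5 = 58.0°
Minute hand = 56×6 = 336°
Difference = |58.0 - 336| = 278.0°
Since > 180°: 360 - 278.0 = 82.0°

82.0°


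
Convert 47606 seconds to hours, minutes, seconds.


13h 13m 26s

Hours: 47606 ÷ 3600 = 13 remainder 806
Minutes: 806 ÷ 60 = 13 remainder 26
Seconds: 26


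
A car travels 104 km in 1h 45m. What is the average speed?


59.4 km/h

Distance: 104 km
Time: 1h 45m = 105 min = 105/60 = 7/4 hours
Speed = 104 ÷ (7/4) = 104 × 4 / 7 = 416/7 ≈ 59.4 km/h


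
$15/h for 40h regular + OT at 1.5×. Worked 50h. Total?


Regular: 40h × $15 = $600.00
Overtime: 50 - 40 = 10h
OT pay: 10h × $15 × 1.5 = $225.00
Total = $600.00 + $225.00 = $825.00

$825.00


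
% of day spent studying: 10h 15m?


Time: 615 minutes
Day: 1440 minutes
Percentage = (615/1440) × 100 ≈ 42.7%

42.7%


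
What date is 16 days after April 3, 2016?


April 19, 2016

Start: April 3, 2016
Add 16 days
April 3 + 16 = April 19, 2016


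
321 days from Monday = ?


Sunday

Start: Monday (index 0)
(0 + 321) mod 7
= 321 mod 7
= 6
Index 6 → Sunday


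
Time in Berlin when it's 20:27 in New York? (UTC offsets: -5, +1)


Time difference = UTC+1 - UTC-5 = +6 hours
New hour = (20 + 6) mod 24
= 26 mod 24 = 2
Minutes unchanged → 02:27; 26 ≥ 24 → next day

02:27 (next day)


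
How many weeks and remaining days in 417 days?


59 weeks 4 days

Weeks: 417 ÷ 7 = 59 remainder 4


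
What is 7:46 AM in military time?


07:46

Input: 7:46 AM
AM hour stays: 7


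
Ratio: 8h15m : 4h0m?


33:16 (2.06)

Duration 1: 495 minutes
Duration 2: 240 minutes
Ratio = 495:240
GCD = 15
Simplified = 33:16
As a decimal: 33/16 ≈ 2.06


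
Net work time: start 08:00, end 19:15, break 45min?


10h 30m (630 minutes)

Total time = (19×60+15) - (8×60+0)
= 1155 - 480 = 675 min
Minus break: 675 - 45 = 630 min
= 10h 30m


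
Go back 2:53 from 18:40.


15:47

Start: 1120 minutes from midnight
Subtract: 173 minutes
Remaining: 1120 - 173 = 947
Hours: 15, Minutes: 47


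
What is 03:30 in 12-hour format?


Hour: 3
3 < 12 → AM

3:30 AM


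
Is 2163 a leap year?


No

Rules: divisible by 4 AND (not by 100 OR by 400)
2163 ÷ 4 = 540 remainder 3 → not divisible by 4
Not divisible by 4 → not a leap year


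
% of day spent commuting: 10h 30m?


43.8%

Time: 630 minutes
Day: 1440 minutes
Percentage = (630/1440) × 100 ≈ 43.8%


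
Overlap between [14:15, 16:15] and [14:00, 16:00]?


Meeting A: 855-975 (in minutes from midnight)
Meeting B: 840-960
Overlap start = max(855, 840) = 855
Overlap end = min(975, 960) = 960
Overlap = max(0, 960 - 855) = 105 min

105 minutes


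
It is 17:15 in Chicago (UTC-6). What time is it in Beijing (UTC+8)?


07:15 (next day)

Time difference = UTC+8 - UTC-6 = +14 hours
New hour = (17 + 14) mod 24
= 31 mod 24 = 7
Minutes unchanged → 07:15; 31 ≥ 24 → next day


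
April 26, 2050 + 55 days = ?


June 20, 2050

Start: April 26, 2050
Add 55 days
April 26 → May 1: 30 - 26 + 1 = 5 days (55 - 5 = 50 left)
May 1 → June 1: 31 - 1 + 1 = 31 days (50 - 31 = 19 left)
June 1 + 19 = June 20, 2050


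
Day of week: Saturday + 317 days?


Monday

Start: Saturday (index 5)
(5 + 317) mod 7
= 322 mod 7
= 0
Index 0 → Monday


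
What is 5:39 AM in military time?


05:39

Input: 5:39 AM
AM hour stays: 5


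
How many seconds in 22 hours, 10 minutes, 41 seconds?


79841 seconds

Hours: 22 × 3600 = 79200
Minutes: 10 × 60 = 600
Seconds: 41
Total = 79200 + 600 + 41 = 79841


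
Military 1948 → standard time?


Hour: 19
19 - 12 = 7 → PM

7:48 PM


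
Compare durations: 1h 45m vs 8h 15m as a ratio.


7:33 (0.21)

Duration 1: 105 minutes
Duration 2: 495 minutes
Ratio = 105:495
GCD = 15
Simplified = 7:33
As a decimal: 7/33 ≈ 0.21


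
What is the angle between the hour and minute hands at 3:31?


Hour hand = 3×30 + 31×0.5 = 105.5°
Minute hand = 31×6 = 186°
Difference = |105.5 - 186| = 80.5°

80.5°


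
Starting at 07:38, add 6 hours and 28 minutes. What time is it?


Start: 458 minutes from midnight
Add: 388 minutes
Total: 846 minutes
Hours: 846 ÷ 60 = 14 remainder 6

14:06


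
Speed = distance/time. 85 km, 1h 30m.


Distance: 85 km
Time: 1h 30m = 90 min = 90/60 = 3/2 hours
Speed = 85 ÷ (3/2) = 85 × 2 / 3 = 170/3 ≈ 56.7 km/h

56.7 km/h


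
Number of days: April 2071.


30 days

Month: April (month 4)
April has 30 days


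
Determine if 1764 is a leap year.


Yes

Rules: divisible by 4 AND (not by 100 OR by 400)
1764 ÷ 4 = 441 exactly → divisible by 4
1764 ÷ 100 = 17 remainder 64 → not divisible by 100
Divisible by 4 but not by 100 → leap year


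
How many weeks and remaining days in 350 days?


Weeks: 350 ÷ 7 = 50 remainder 0

50 weeks 0 days


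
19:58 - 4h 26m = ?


15:32

Start: 1198 minutes from midnight
Subtract: 266 minutes
Remaining: 1198 - 266 = 932
Hours: 15, Minutes: 32


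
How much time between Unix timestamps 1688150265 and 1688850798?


700533 seconds (194.6 hours / 8.11 days)

Difference = 1688850798 - 1688150265 = 700533 seconds
In hours: 700533 / 3600 ≈ 194.6
In days: 700533 / 86400 ≈ 8.11


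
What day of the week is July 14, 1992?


Tuesday

Zeller's congruence:
q=14, m=7, k=92, j=19
h = (14 + ⌊13×8/5⌋ + 92 + ⌊92/4⌋ + ⌊19/4⌋ - 2×19) mod 7
= (14 + 20 + 92 + 23 + 4 - 38) mod 7
= 115 mod 7 = 3
h=3 → Tuesday


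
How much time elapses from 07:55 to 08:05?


End time in minutes: 8×60 + 5 = 485
Start time in minutes: 7×60 + 55 = 475
Difference = 485 - 475 = 10 minutes
= 0 hours 10 minutes

0h 10m


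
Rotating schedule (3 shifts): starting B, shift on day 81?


Shifts: A, B, C
Start: B (index 1)
Day 81: (1 + 81 - 1) mod 3
= 81 mod 3
= 0
Index 0 → shift A

Shift A


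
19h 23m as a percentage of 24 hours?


0.8076 (80.76%)

Total minutes: 19×60 + 23 = 1163
Day = 24×60 = 1440 minutes
Fraction = 1163/1440 ≈ 0.8076
As a percentage: 1163/1440 × 100 ≈ 80.76%


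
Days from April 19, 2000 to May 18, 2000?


29 days

From April 19, 2000 to May 18, 2000
Rest of April 2000: 30 - 19 = 11
Days into May 2000: 18
Total = 11 + 18 = 29 days


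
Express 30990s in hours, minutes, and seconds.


8h 36m 30s

Hours: 30990 ÷ 3600 = 8 remainder 2190
Minutes: 2190 ÷ 60 = 36 remainder 30
Seconds: 30


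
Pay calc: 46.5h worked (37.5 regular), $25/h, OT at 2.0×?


Regular: 37.5h × $25 = $937.50
Overtime: 46.5 - 37.5 = 9.0h
OT pay: 9.0h × $25 × 2.0 = $450.00
Total = $937.50 + $450.00 = $1387.50

$1387.50


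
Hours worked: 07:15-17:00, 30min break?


9h 15m (555 minutes)

Total time = (17×60+0) - (7×60+15)
= 1020 - 435 = 585 min
Minus break: 585 - 30 = 555 min
= 9h 15m


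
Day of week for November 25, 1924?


Tuesday

Zeller's congruence:
q=25, m=11, k=24, j=19
h = (25 + ⌊13×12/5⌋ + 24 + ⌊24/4⌋ + ⌊19/4⌋ - 2×19) mod 7
= (25 + 31 + 24 + 6 + 4 - 38) mod 7
= 52 mod 7 = 3
h=3 → Tuesday


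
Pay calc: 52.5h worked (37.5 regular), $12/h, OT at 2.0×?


$810.00

Regular: 37.5h × $12 = $450.00
Overtime: 52.5 - 37.5 = 15.0h
OT pay: 15.0h × $12 × 2.0 = $360.00
Total = $450.00 + $360.00 = $810.00


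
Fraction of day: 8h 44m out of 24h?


0.3639 (36.39%)

Total minutes: 8×60 + 44 = 524
Day = 24×60 = 1440 minutes
Fraction = 524/1440 ≈ 0.3639
As a percentage: 524/1440 × 100 ≈ 36.39%


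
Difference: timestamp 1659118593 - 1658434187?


Difference = 1659118593 - 1658434187 = 684406 seconds
In hours: 684406 / 3600 ≈ 190.1
In days: 684406 / 86400 ≈ 7.92

684406 seconds (190.1 hours / 7.92 days)


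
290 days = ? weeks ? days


Weeks: 290 ÷ 7 = 41 remainder 3

41 weeks 3 days


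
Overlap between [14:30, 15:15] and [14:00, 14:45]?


15 minutes

Meeting A: 870-915 (in minutes from midnight)
Meeting B: 840-885
Overlap start = max(870, 840) = 870
Overlap end = min(915, 885) = 885
Overlap = max(0, 885 - 870) = 15 min


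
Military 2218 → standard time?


10:18 PM

Hour: 22
22 - 12 = 10 → PM


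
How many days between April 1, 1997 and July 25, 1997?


115 days

From April 1, 1997 to July 25, 1997
Rest of April 1997: 30 - 1 = 29
Full months: May 31, June 30
Days into July 1997: 25
Total = 29 + 31 + 30 + 25 = 115 days


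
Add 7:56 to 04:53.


12:49

Start: 293 minutes from midnight
Add: 476 minutes
Total: 769 minutes
Hours: 769 ÷ 60 = 12 remainder 49


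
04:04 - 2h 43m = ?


01:21

Start: 244 minutes from midnight
Subtract: 163 minutes
Remaining: 244 - 163 = 81
Hours: 1, Minutes: 21


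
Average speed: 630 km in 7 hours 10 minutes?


Distance: 630 km
Time: 7h 10m = 430 min = 430/60 = 43/6 hours
Speed = 630 ÷ (43/6) = 630 × 6 / 43 = 3780/43 ≈ 87.9 km/h

87.9 km/h


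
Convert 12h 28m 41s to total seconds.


Hours: 12 × 3600 = 43200
Minutes: 28 × 60 = 1680
Seconds: 41
Total = 43200 + 1680 + 41 = 44921

44921 seconds


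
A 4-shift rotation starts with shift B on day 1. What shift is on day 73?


Shifts: A, B, C, D
Start: B (index 1)
Day 73: (1 + 73 - 1) mod 4
= 73 mod 4
= 1
Index 1 → shift B

Shift B


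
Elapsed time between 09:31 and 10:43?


End time in minutes: 10×60 + 43 = 643
Start time in minutes: 9×60 + 31 = 571
Difference = 643 - 571 = 72 minutes
= 1 hours 12 minutes

1h 12m


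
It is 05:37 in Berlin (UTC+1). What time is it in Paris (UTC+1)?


Time difference = UTC+1 - UTC+1 = +0 hours
New hour = (5 + 0) mod 24
= 5 mod 24 = 5
Minutes unchanged → 05:37

05:37


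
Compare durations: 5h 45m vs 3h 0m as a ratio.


Duration 1: 345 minutes
Duration 2: 180 minutes
Ratio = 345:180
GCD = 15
Simplified = 23:12
As a decimal: 23/12 ≈ 1.92

23:12 (1.92)


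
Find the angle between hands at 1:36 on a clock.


168.0°

Hour hand = 1×30 + 36×0.5 = 48.0°
Minute hand = 36×6 = 216°
Difference = |48.0 - 216| = 168.0°


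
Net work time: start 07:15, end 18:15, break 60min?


10h 0m (600 minutes)

Total time = (18×60+15) - (7×60+15)
= 1095 - 435 = 660 min
Minus break: 660 - 60 = 600 min
= 10h 0m


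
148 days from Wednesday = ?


Thursday

Start: Wednesday (index 2)
(2 + 148) mod 7
= 150 mod 7
= 3
Index 3 → Thursday


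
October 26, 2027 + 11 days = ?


Start: October 26, 2027
Add 11 days
October 26 → November 1: 31 - 26 + 1 = 6 days (11 - 6 = 5 left)
November 1 + 5 = November 6, 2027

November 6, 2027


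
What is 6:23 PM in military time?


18:23

Input: 6:23 PM
PM: 6 + 12 = 18


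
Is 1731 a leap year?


No

Rules: divisible by 4 AND (not by 100 OR by 400)
1731 ÷ 4 = 432 remainder 3 → not divisible by 4
Not divisible by 4 → not a leap year


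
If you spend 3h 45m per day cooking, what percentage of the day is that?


15.6%

Time: 225 minutes
Day: 1440 minutes
Percentage = (225/1440) × 100 ≈ 15.6%


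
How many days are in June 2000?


Month: June (month 6)
June has 30 days

30 days


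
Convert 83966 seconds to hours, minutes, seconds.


Hours: 83966 ÷ 3600 = 23 remainder 1166
Minutes: 1166 ÷ 60 = 19 remainder 26
Seconds: 26

23h 19m 26s


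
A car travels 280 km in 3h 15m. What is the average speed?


Distance: 280 km
Time: 3h 15m = 195 min = 195/60 = 13/4 hours
Speed = 280 ÷ (13/4) = 280 × 4 / 13 = 1120/13 ≈ 86.2 km/h

86.2 km/h


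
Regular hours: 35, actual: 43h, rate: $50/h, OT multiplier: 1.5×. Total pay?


Regular: 35h × $50 = $1750.00
Overtime: 43 - 35 = 8h
OT pay: 8h × $50 × 1.5 = $600.00
Total = $1750.00 + $600.00 = $2350.00

$2350.00


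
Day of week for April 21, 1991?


Sunday

Zeller's congruence:
q=21, m=4, k=91, j=19
h = (21 + ⌊13×5/5⌋ + 91 + ⌊91/4⌋ + ⌊19/4⌋ - 2×19) mod 7
= (21 + 13 + 91 + 22 + 4 - 38) mod 7
= 113 mod 7 = 1
h=1 → Sunday


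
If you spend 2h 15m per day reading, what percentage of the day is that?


Time: 135 minutes
Day: 1440 minutes
Percentage = (135/1440) × 100 ≈ 9.4%

9.4%


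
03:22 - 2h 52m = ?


Start: 202 minutes from midnight
Subtract: 172 minutes
Remaining: 202 - 172 = 30
Hours: 0, Minutes: 30

00:30


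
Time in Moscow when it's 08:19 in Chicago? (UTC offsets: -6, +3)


17:19

Time difference = UTC+3 - UTC-6 = +9 hours
New hour = (8 + 9) mod 24
= 17 mod 24 = 17
Minutes unchanged → 17:19


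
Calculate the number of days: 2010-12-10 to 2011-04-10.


121 days

From December 10, 2010 to April 10, 2011
Rest of December 2010: 31 - 10 = 21
Full months: January 31, February 2011 28, March 31
Days into April 2011: 10
Total = 21 + 31 + 28 + 31 + 10 = 121 days


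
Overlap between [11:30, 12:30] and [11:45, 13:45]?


Meeting A: 690-750 (in minutes from midnight)
Meeting B: 705-825
Overlap start = max(690, 705) = 705
Overlap end = min(750, 825) = 750
Overlap = max(0, 750 - 705) = 45 min

45 minutes


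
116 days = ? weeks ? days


Weeks: 116 ÷ 7 = 16 remainder 4

16 weeks 4 days


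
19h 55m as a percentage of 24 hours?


0.8299 (82.99%)

Total minutes: 19×60 + 55 = 1195
Day = 24×60 = 1440 minutes
Fraction = 1195/1440 ≈ 0.8299
As a percentage: 1195/1440 × 100 ≈ 82.99%


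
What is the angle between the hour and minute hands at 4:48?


144.0°

Hour hand = 4×30 + 48×0.5 = 144.0°
Minute hand = 48×6 = 288°
Difference = |144.0 - 288| = 144.0°


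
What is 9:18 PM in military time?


21:18

Input: 9:18 PM
PM: 9 + 12 = 21


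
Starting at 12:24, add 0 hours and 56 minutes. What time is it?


13:20

Start: 744 minutes from midnight
Add: 56 minutes
Total: 800 minutes
Hours: 800 ÷ 60 = 13 remainder 20


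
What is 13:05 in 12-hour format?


Hour: 13
13 - 12 = 1 → PM

1:05 PM


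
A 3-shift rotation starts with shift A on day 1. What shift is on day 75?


Shift C

Shifts: A, B, C
Start: A (index 0)
Day 75: (0 + 75 - 1) mod 3
= 74 mod 3
= 2
Index 2 → shift C


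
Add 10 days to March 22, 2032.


Start: March 22, 2032
Add 10 days
March 22 → April 1: 31 - 22 + 1 = 10 days (10 - 10 = 0 left)
Land exactly on April 1, 2032

April 1, 2032


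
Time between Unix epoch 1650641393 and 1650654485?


13092 seconds (3.6 hours / 0.15 days)

Difference = 1650654485 - 1650641393 = 13092 seconds
In hours: 13092 / 3600 ≈ 3.6
In days: 13092 / 86400 ≈ 0.15


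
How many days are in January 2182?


Month: January (month 1)
January has 31 days

31 days


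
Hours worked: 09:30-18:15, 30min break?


Total time = (18×60+15) - (9×60+30)
= 1095 - 570 = 525 min
Minus break: 525 - 30 = 495 min
= 8h 15m

8h 15m (495 minutes)


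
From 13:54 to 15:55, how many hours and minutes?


2h 1m

End time in minutes: 15×60 + 55 = 955
Start time in minutes: 13×60 + 54 = 834
Difference = 955 - 834 = 121 minutes
= 2 hours 1 minutes
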